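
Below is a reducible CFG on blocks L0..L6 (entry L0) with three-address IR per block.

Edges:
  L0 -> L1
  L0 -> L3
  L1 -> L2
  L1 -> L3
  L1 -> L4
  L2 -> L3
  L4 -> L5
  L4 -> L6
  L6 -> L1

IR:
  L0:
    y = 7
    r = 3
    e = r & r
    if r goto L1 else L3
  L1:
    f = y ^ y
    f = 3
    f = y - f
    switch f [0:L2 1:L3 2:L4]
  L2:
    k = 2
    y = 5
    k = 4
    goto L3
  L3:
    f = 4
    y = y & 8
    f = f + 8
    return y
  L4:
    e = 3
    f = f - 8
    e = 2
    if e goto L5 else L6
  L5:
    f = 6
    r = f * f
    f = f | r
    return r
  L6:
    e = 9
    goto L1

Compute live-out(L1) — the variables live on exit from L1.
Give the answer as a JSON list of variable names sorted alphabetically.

Answer: ["f", "y"]

Derivation:
Per-block:
  L0 def {e,r,y} use ∅
  L1 def {f} use {y}
  L2 def {k,y} use ∅
  L3 def {f,y} use {y}
  L4 def {e,f} use {f}
  L5 def {f,r} use ∅
  L6 def {e} use ∅

Live sets:
  L0 li=∅ lo={y}
  L1 li={y} lo={f,y}
  L2 li=∅ lo={y}
  L3 li={y} lo=∅
  L4 li={f,y} lo={y}
  L5 li=∅ lo=∅
  L6 li={y} lo={y}

live-out(L1) = ["f", "y"]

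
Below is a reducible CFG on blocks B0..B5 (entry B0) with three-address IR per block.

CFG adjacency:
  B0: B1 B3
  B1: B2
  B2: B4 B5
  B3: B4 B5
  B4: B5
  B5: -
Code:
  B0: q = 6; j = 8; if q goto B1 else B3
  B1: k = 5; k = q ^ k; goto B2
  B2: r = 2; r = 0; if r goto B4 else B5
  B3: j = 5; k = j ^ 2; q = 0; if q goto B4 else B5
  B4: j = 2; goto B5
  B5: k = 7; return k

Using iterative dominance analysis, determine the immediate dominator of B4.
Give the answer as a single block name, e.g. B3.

Answer: B0

Working:
idom tree: B1←B0 B2←B1 B3←B0 B4←B0 B5←B0
Dom∩ at merges:
  B4: preds {B2,B3}: {B0,B1,B2} ∩ {B0,B3} = {B0}; idom=B0
  B5: preds {B2,B3,B4}: {B0,B1,B2} ∩ {B0,B3} ∩ {B0,B4} = {B0}; idom=B0

idom(B4) = B0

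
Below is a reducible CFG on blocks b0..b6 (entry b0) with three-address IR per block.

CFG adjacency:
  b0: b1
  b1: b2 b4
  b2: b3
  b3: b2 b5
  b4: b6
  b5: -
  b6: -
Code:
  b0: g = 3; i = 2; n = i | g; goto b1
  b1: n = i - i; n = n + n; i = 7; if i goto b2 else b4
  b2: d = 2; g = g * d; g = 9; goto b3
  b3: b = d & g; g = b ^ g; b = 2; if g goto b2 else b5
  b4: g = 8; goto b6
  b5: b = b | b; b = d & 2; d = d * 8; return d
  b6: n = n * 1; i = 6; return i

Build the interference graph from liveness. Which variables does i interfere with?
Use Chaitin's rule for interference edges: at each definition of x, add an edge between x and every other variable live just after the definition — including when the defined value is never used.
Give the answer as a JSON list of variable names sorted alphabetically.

def/use:
  b0: def={g,i,n} ue=∅
  b1: def={i,n} ue={i}
  b2: def={d,g} ue={g}
  b3: def={b,g} ue={d,g}
  b4: def={g} ue=∅
  b5: def={b,d} ue={b,d}
  b6: def={i,n} ue={n}

Liveness:
  live b0: ∅→{g,i}
  live b1: {g,i}→{g,n}
  live b2: {g}→{d,g}
  live b3: {d,g}→{b,d,g}
  live b4: {n}→{n}
  live b5: {b,d}→∅
  live b6: {n}→∅

Interference:
  b: {d,g}
  d: {b,g}
  g: {b,d,i,n}
  i: {g,n}
  n: {g,i}

N(i) = ["g", "n"]

Answer: ["g", "n"]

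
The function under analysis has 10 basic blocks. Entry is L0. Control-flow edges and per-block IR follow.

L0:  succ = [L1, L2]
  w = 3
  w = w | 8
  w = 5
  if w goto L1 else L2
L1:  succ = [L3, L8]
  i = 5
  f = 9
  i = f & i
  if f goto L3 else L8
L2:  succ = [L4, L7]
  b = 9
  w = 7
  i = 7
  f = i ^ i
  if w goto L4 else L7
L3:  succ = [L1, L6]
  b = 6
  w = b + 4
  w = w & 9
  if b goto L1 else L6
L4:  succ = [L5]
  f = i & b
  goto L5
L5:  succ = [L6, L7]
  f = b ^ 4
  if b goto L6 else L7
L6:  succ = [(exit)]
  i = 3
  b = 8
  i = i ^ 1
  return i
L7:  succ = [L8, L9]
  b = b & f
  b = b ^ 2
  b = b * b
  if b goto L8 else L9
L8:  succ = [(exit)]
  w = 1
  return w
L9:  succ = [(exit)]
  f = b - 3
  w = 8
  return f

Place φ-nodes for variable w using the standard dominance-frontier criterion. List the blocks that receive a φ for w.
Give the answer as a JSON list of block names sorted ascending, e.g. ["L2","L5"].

Answer: ["L1", "L6", "L8"]

Working:
idom tree: L1←L0 L2←L0 L3←L1 L4←L2 L5←L4 L6←L0 L7←L2 L8←L0 L9←L7
Join-block Dom:
  L1: preds {L0,L3}: {L0} ∩ {L0,L1,L3} = {L0}; idom=L0
  L6: preds {L3,L5}: {L0,L1,L3} ∩ {L0,L2,L4,L5} = {L0}; idom=L0
  L7: preds {L2,L5}: {L0,L2} ∩ {L0,L2,L4,L5} = {L0,L2}; idom=L2
  L8: preds {L1,L7}: {L0,L1} ∩ {L0,L2,L7} = {L0}; idom=L0

DF walk-up:
  join L1 pred L0: · stop@L0
  join L1 pred L3: L3→L1 stop@L0
  join L6 pred L3: L3→L1 stop@L0
  join L6 pred L5: L5→L4→L2 stop@L0
  join L7 pred L2: · stop@L2
  join L7 pred L5: L5→L4 stop@L2
  join L8 pred L1: L1 stop@L0
  join L8 pred L7: L7→L2 stop@L0
  L0 → ∅
  L1 → {L1,L6,L8}
  L2 → {L6,L8}
  L3 → {L1,L6}
  L4 → {L6,L7}
  L5 → {L6,L7}
  L6 → ∅
  L7 → {L8}
  L8 → ∅
  L9 → ∅

φ for w: defs {L0,L2,L3,L8,L9}
  DF⁺ = {L1,L6,L8}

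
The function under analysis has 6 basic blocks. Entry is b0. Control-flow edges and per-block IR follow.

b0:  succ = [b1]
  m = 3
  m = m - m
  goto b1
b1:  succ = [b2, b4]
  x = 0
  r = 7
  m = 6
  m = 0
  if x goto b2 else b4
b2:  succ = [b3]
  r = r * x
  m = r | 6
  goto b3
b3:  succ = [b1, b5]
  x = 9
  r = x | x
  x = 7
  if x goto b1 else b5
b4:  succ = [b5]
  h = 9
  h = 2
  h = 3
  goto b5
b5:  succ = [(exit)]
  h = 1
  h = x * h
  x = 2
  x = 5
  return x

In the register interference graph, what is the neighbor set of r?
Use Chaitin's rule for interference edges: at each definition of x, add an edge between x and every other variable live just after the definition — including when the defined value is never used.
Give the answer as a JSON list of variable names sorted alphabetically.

Block summaries:
  b0: {m} / ∅
  b1: {m,r,x} / ∅
  b2: {m,r} / {r,x}
  b3: {r,x} / ∅
  b4: {h} / ∅
  b5: {h,x} / {x}

Live sets:
  live b0: ∅→∅
  live b1: ∅→{r,x}
  live b2: {r,x}→∅
  live b3: ∅→{x}
  live b4: {x}→{x}
  live b5: {x}→∅

Conflict graph:
  h — {x}
  m — {r,x}
  r — {m,x}
  x — {h,m,r}

N(r) = ["m", "x"]

Answer: ["m", "x"]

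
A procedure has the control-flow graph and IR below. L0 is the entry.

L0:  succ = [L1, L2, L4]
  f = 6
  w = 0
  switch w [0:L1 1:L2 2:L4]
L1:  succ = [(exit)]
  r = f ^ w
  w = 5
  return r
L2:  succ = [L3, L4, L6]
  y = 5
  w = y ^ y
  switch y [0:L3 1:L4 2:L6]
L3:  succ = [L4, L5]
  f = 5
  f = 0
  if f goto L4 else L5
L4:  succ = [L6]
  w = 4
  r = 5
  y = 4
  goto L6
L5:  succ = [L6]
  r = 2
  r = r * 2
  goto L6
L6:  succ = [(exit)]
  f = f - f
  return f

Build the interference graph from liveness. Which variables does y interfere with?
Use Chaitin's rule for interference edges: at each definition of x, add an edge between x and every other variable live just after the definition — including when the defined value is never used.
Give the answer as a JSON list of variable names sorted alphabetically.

Block summaries:
  L0 def {f,w} use ∅
  L1 def {r,w} use {f,w}
  L2 def {w,y} use ∅
  L3 def {f} use ∅
  L4 def {r,w,y} use ∅
  L5 def {r} use ∅
  L6 def {f} use {f}

Live sets:
  L0 li=∅ lo={f,w}
  L1 li={f,w} lo=∅
  L2 li={f} lo={f}
  L3 li=∅ lo={f}
  L4 li={f} lo={f}
  L5 li={f} lo={f}
  L6 li={f} lo=∅

Interfere edges:
  f — {r,w,y}
  r — {f,w}
  w — {f,r,y}
  y — {f,w}

N(y) = ["f", "w"]

Answer: ["f", "w"]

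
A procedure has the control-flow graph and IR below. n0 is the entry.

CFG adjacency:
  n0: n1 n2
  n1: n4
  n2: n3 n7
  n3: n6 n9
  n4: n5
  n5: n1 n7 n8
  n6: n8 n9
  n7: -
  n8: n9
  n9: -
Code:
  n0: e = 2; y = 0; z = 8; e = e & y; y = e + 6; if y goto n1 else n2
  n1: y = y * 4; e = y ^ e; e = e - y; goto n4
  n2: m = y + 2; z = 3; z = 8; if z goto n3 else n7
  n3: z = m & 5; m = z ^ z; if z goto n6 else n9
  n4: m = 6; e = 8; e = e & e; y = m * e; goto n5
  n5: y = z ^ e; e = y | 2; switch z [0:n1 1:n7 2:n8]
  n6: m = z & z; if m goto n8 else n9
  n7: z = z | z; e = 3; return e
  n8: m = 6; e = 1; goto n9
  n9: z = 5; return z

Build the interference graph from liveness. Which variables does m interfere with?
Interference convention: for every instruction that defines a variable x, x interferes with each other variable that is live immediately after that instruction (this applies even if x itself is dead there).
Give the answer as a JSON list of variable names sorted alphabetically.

Block summaries:
  n0: def={e,y,z} ue=∅
  n1: def={e,y} ue={e,y}
  n2: def={m,z} ue={y}
  n3: def={m,z} ue={m}
  n4: def={e,m,y} ue=∅
  n5: def={e,y} ue={e,z}
  n6: def={m} ue={z}
  n7: def={e,z} ue={z}
  n8: def={e,m} ue=∅
  n9: def={z} ue=∅

Backward fixpoint:
  n0 li=∅ lo={e,y,z}
  n1 li={e,y,z} lo={z}
  n2 li={y} lo={m,z}
  n3 li={m} lo={z}
  n4 li={z} lo={e,z}
  n5 li={e,z} lo={e,y,z}
  n6 li={z} lo=∅
  n7 li={z} lo=∅
  n8 li=∅ lo=∅
  n9 li=∅ lo=∅

Interference:
  e: {m,y,z}
  m: {e,z}
  y: {e,z}
  z: {e,m,y}

N(m) = ["e", "z"]

Answer: ["e", "z"]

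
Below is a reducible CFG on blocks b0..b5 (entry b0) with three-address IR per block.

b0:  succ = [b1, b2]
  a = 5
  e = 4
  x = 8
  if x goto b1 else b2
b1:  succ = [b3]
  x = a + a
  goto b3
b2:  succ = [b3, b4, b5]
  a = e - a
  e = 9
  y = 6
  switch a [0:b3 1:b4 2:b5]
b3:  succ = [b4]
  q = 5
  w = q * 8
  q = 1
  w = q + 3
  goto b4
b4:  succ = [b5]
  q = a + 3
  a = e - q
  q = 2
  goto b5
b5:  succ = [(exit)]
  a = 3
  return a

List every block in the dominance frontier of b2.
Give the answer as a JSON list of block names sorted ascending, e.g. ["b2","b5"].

idom tree: b1←b0 b2←b0 b3←b0 b4←b0 b5←b0
Join-block Dom:
  b3: preds {b1,b2}: {b0,b1} ∩ {b0,b2} = {b0}; idom=b0
  b4: preds {b2,b3}: {b0,b2} ∩ {b0,b3} = {b0}; idom=b0
  b5: preds {b2,b4}: {b0,b2} ∩ {b0,b4} = {b0}; idom=b0

DF derivation:
  b3←b1: walk b1 to b0
  b3←b2: walk b2 to b0
  b4←b2: walk b2 to b0
  b4←b3: walk b3 to b0
  b5←b2: walk b2 to b0
  b5←b4: walk b4 to b0
  DF(b0)=∅
  DF(b1)={b3}
  DF(b2)={b3,b4,b5}
  DF(b3)={b4}
  DF(b4)={b5}
  DF(b5)=∅

DF(b2) = ["b3", "b4", "b5"]

Answer: ["b3", "b4", "b5"]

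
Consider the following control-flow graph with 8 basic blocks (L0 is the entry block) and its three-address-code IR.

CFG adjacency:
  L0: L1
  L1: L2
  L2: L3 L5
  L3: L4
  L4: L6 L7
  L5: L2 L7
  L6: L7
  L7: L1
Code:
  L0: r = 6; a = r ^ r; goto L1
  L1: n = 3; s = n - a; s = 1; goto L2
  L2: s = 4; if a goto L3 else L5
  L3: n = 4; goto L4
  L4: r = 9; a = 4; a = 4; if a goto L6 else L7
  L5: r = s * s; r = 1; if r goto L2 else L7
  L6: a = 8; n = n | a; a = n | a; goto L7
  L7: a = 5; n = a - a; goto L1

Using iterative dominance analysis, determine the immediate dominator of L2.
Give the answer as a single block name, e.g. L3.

Answer: L1

Derivation:
idom tree: L1←L0 L2←L1 L3←L2 L4←L3 L5←L2 L6←L4 L7←L2
Dom∩ at merges:
  L1: preds {L0,L7}: {L0} ∩ {L0,L1,L2,L7} = {L0}; idom=L0
  L2: preds {L1,L5}: {L0,L1} ∩ {L0,L1,L2,L5} = {L0,L1}; idom=L1
  L7: preds {L4,L5,L6}: {L0,L1,L2,L3,L4} ∩ {L0,L1,L2,L5} ∩ {L0,L1,L2,L3,L4,L6} = {L0,L1,L2}; idom=L2

idom(L2) = L1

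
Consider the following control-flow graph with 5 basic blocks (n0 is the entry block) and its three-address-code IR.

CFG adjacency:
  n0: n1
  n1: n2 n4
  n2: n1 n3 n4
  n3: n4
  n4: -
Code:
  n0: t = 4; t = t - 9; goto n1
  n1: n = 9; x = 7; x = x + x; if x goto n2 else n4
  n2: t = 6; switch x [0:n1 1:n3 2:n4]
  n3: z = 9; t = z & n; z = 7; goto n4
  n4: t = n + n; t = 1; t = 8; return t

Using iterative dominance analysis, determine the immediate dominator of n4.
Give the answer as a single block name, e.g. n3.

Answer: n1

Working:
idom tree: n1←n0 n2←n1 n3←n2 n4←n1
Dom at joins:
  n1: preds {n0,n2}: {n0} ∩ {n0,n1,n2} = {n0}; idom=n0
  n4: preds {n1,n2,n3}: {n0,n1} ∩ {n0,n1,n2} ∩ {n0,n1,n2,n3} = {n0,n1}; idom=n1

idom(n4) = n1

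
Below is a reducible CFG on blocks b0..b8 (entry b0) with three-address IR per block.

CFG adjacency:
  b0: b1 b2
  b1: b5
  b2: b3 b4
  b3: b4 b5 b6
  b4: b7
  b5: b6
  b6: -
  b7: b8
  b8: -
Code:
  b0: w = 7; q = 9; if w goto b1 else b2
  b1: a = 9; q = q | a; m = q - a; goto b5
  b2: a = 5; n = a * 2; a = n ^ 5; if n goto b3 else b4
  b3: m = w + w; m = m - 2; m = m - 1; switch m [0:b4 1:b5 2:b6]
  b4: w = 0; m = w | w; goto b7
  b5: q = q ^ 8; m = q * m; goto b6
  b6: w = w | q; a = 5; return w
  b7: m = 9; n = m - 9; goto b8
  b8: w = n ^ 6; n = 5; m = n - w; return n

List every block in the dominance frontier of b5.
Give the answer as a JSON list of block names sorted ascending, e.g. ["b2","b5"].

idom tree: b1←b0 b2←b0 b3←b2 b4←b2 b5←b0 b6←b0 b7←b4 b8←b7
Join-block Dom:
  b4: preds {b2,b3}: {b0,b2} ∩ {b0,b2,b3} = {b0,b2}; idom=b2
  b5: preds {b1,b3}: {b0,b1} ∩ {b0,b2,b3} = {b0}; idom=b0
  b6: preds {b3,b5}: {b0,b2,b3} ∩ {b0,b5} = {b0}; idom=b0

DF walk-up:
  join b4 pred b2: · stop@b2
  join b4 pred b3: b3 stop@b2
  join b5 pred b1: b1 stop@b0
  join b5 pred b3: b3→b2 stop@b0
  join b6 pred b3: b3→b2 stop@b0
  join b6 pred b5: b5 stop@b0
  b0: DF=∅
  b1: DF={b5}
  b2: DF={b5,b6}
  b3: DF={b4,b5,b6}
  b4: DF=∅
  b5: DF={b6}
  b6: DF=∅
  b7: DF=∅
  b8: DF=∅

DF(b5) = ["b6"]

Answer: ["b6"]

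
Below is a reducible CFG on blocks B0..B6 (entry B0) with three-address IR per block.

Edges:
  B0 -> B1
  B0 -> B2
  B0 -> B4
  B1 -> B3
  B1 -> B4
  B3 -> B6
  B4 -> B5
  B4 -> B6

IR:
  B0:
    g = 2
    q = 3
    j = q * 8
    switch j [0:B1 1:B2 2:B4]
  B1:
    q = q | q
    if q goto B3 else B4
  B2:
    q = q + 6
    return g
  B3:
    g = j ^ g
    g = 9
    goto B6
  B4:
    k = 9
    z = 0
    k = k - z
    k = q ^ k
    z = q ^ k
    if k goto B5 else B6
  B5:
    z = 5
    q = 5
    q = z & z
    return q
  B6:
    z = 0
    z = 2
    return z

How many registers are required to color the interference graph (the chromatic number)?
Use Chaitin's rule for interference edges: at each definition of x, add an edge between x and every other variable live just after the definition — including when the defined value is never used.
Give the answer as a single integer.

Per-block:
  B0 def {g,j,q} use ∅
  B1 def {q} use {q}
  B2 def {q} use {g,q}
  B3 def {g} use {g,j}
  B4 def {k,z} use {q}
  B5 def {q,z} use ∅
  B6 def {z} use ∅

Liveness:
  B0 li=∅ lo={g,j,q}
  B1 li={g,j,q} lo={g,j,q}
  B2 li={g,q} lo=∅
  B3 li={g,j} lo=∅
  B4 li={q} lo=∅
  B5 li=∅ lo=∅
  B6 li=∅ lo=∅

Interference:
  g↔{j,q}
  j↔{g,q}
  k↔{q,z}
  q↔{g,j,k,z}
  z↔{k,q}

Chromatic number:
  {g,j,q} pairwise interfere (3-clique) ⇒ χ ≥ 3
  assign g→R1 j→R2 k→R1 q→R0 z→R2 — no edge inside a register ⇒ χ ≤ 3
  χ = 3

Answer: 3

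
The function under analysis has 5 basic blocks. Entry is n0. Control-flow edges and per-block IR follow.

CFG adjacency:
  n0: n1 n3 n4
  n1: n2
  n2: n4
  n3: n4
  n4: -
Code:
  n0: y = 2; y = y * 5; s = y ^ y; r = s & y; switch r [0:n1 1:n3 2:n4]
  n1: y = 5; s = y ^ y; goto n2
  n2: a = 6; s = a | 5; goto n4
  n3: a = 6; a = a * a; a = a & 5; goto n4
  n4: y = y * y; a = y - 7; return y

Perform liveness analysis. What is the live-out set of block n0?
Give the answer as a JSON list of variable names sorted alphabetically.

def/use:
  n0 def {r,s,y} use ∅
  n1 def {s,y} use ∅
  n2 def {a,s} use ∅
  n3 def {a} use ∅
  n4 def {a,y} use {y}

Live sets:
  n0 li=∅ lo={y}
  n1 li=∅ lo={y}
  n2 li={y} lo={y}
  n3 li={y} lo={y}
  n4 li={y} lo=∅

live-out(n0) = ["y"]

Answer: ["y"]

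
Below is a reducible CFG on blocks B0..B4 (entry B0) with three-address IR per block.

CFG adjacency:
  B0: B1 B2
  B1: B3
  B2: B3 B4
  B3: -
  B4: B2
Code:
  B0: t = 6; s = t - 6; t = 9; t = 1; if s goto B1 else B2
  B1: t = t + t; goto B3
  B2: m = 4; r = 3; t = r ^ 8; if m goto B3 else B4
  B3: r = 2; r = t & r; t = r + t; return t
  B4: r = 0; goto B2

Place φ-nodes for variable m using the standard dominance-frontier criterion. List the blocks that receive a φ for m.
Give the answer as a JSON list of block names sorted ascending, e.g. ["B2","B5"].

idom tree: B1←B0 B2←B0 B3←B0 B4←B2
Dom∩ at merges:
  B2: preds {B0,B4}: {B0} ∩ {B0,B2,B4} = {B0}; idom=B0
  B3: preds {B1,B2}: {B0,B1} ∩ {B0,B2} = {B0}; idom=B0

DF derivation:
  join B2 pred B0: · stop@B0
  join B2 pred B4: B4→B2 stop@B0
  join B3 pred B1: B1 stop@B0
  join B3 pred B2: B2 stop@B0
  B0 → ∅
  B1 → {B3}
  B2 → {B2,B3}
  B3 → ∅
  B4 → {B2}

φ for m: defs {B2}
  DF⁺ = {B2,B3}

Answer: ["B2", "B3"]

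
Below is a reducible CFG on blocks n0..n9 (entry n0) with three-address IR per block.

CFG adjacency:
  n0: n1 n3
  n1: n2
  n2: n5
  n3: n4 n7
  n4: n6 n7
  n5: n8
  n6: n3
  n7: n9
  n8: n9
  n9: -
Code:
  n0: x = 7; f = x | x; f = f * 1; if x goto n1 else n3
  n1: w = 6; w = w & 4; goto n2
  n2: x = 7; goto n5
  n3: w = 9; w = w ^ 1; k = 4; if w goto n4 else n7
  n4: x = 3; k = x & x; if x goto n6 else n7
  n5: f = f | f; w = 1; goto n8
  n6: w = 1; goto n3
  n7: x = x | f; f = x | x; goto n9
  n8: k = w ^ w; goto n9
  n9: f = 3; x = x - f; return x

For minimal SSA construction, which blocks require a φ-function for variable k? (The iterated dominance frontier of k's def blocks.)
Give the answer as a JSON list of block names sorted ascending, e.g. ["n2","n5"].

idom tree: n1←n0 n2←n1 n3←n0 n4←n3 n5←n2 n6←n4 n7←n3 n8←n5 n9←n0
Dom at joins:
  n3: preds {n0,n6}: {n0} ∩ {n0,n3,n4,n6} = {n0}; idom=n0
  n7: preds {n3,n4}: {n0,n3} ∩ {n0,n3,n4} = {n0,n3}; idom=n3
  n9: preds {n7,n8}: {n0,n3,n7} ∩ {n0,n1,n2,n5,n8} = {n0}; idom=n0

DF derivation:
  n3←n0: walk · to n0
  n3←n6: walk n6→n4→n3 to n0
  n7←n3: walk · to n3
  n7←n4: walk n4 to n3
  n9←n7: walk n7→n3 to n0
  n9←n8: walk n8→n5→n2→n1 to n0
  n0: DF=∅
  n1: DF={n9}
  n2: DF={n9}
  n3: DF={n3,n9}
  n4: DF={n3,n7}
  n5: DF={n9}
  n6: DF={n3}
  n7: DF={n9}
  n8: DF={n9}
  n9: DF=∅

φ for k: defs {n3,n4,n8}
  DF⁺ = {n3,n7,n9}

Answer: ["n3", "n7", "n9"]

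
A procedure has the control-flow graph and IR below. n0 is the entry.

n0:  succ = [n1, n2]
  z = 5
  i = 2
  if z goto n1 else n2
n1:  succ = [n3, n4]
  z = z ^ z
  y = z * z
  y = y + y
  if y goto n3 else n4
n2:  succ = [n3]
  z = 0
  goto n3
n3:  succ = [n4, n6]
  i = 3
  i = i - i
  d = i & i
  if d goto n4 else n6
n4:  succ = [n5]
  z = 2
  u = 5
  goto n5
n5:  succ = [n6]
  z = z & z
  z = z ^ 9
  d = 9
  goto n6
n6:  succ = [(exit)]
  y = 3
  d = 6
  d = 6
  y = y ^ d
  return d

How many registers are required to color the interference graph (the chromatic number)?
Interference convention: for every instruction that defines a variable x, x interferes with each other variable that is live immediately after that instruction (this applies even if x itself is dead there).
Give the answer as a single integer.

Per-block:
  n0: {i,z} / ∅
  n1: {y,z} / {z}
  n2: {z} / ∅
  n3: {d,i} / ∅
  n4: {u,z} / ∅
  n5: {d,z} / {z}
  n6: {d,y} / ∅

Backward fixpoint:
  live n0: ∅→{z}
  live n1: {z}→∅
  live n2: ∅→∅
  live n3: ∅→∅
  live n4: ∅→{z}
  live n5: {z}→∅
  live n6: ∅→∅

Interference:
  d↔{y}
  i↔{z}
  u↔{z}
  y↔{d}
  z↔{i,u}

Chromatic number:
  clique {d,y} ⇒ need ≥ 2
  assign d→c0 i→c1 u→c1 y→c1 z→c0 — no edge inside a register ⇒ χ ≤ 2
  χ = 2

Answer: 2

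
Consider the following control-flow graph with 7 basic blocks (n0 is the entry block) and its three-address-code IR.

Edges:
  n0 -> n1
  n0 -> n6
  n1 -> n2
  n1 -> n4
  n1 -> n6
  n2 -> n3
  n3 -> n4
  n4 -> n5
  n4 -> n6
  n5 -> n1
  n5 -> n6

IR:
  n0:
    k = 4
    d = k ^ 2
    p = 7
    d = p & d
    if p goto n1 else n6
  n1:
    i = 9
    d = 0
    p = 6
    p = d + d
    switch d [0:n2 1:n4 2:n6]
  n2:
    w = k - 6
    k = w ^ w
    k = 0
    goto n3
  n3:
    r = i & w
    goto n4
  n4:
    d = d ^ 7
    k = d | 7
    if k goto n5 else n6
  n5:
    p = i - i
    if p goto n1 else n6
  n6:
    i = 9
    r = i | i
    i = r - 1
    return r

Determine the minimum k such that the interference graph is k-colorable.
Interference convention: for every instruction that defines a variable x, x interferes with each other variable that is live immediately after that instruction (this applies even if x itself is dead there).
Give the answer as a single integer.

Answer: 4

Analysis:
Per-block:
  n0: {d,k,p} / ∅
  n1: {d,i,p} / ∅
  n2: {k,w} / {k}
  n3: {r} / {i,w}
  n4: {d,k} / {d}
  n5: {p} / {i}
  n6: {i,r} / ∅

Live sets:
  n0 li=∅ lo={k}
  n1 li={k} lo={d,i,k}
  n2 li={d,i,k} lo={d,i,w}
  n3 li={d,i,w} lo={d,i}
  n4 li={d,i} lo={i,k}
  n5 li={i,k} lo={k}
  n6 li=∅ lo=∅

Interference:
  d: {i,k,p,r,w}
  i: {d,k,p,r,w}
  k: {d,i,p,w}
  p: {d,i,k}
  r: {d,i}
  w: {d,i,k}

Chromatic number:
  lower bound: {d,i,k,p} mutually conflict ⇒ χ ≥ 4
  assign d→R0 i→R1 k→R2 p→R3 r→R2 w→R3 — no edge inside a register ⇒ χ ≤ 4
  χ = 4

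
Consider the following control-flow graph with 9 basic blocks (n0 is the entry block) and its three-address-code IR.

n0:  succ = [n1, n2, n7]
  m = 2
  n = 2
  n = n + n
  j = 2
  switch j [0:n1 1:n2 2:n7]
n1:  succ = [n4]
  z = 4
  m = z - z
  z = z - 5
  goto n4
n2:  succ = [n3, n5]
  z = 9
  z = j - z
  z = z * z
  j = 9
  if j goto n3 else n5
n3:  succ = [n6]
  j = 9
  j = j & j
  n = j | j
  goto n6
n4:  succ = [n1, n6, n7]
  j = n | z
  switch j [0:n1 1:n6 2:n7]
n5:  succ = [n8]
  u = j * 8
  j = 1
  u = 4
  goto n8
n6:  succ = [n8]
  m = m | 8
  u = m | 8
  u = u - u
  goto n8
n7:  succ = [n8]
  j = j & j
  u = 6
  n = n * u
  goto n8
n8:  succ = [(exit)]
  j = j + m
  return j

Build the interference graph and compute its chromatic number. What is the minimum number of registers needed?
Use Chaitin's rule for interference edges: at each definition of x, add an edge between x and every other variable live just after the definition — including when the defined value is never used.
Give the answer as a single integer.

Per-block:
  n0: def={j,m,n} ue=∅
  n1: def={m,z} ue=∅
  n2: def={j,z} ue={j}
  n3: def={j,n} ue=∅
  n4: def={j} ue={n,z}
  n5: def={j,u} ue={j}
  n6: def={m,u} ue={m}
  n7: def={j,n,u} ue={j,n}
  n8: def={j} ue={j,m}

Liveness:
  live n0: ∅→{j,m,n}
  live n1: {n}→{m,n,z}
  live n2: {j,m}→{j,m}
  live n3: {m}→{j,m}
  live n4: {m,n,z}→{j,m,n}
  live n5: {j,m}→{j,m}
  live n6: {j,m}→{j,m}
  live n7: {j,m,n}→{j,m}
  live n8: {j,m}→∅

Conflict graph:
  j↔{m,n,u,z}
  m↔{j,n,u,z}
  n↔{j,m,u,z}
  u↔{j,m,n}
  z↔{j,m,n}

Colouring:
  clique {j,m,n,u} ⇒ need ≥ 4
  assign j→R0 m→R1 n→R2 u→R3 z→R3 — no edge inside a register ⇒ χ ≤ 4
  χ = 4

Answer: 4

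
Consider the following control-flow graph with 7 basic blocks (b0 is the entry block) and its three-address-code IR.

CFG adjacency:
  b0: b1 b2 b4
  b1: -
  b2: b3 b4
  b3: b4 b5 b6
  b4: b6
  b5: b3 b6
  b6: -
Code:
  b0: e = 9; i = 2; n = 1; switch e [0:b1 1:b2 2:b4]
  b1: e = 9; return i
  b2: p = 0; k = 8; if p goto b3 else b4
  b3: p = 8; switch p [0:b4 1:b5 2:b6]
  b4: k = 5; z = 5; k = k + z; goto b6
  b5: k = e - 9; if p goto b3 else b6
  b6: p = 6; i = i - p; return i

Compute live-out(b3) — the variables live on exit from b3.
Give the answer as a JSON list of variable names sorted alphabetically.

Per-block:
  b0 def {e,i,n} use ∅
  b1 def {e} use {i}
  b2 def {k,p} use ∅
  b3 def {p} use ∅
  b4 def {k,z} use ∅
  b5 def {k} use {e,p}
  b6 def {i,p} use {i}

Liveness:
  b0: in=∅ out={e,i}
  b1: in={i} out=∅
  b2: in={e,i} out={e,i}
  b3: in={e,i} out={e,i,p}
  b4: in={i} out={i}
  b5: in={e,i,p} out={e,i}
  b6: in={i} out=∅

live-out(b3) = ["e", "i", "p"]

Answer: ["e", "i", "p"]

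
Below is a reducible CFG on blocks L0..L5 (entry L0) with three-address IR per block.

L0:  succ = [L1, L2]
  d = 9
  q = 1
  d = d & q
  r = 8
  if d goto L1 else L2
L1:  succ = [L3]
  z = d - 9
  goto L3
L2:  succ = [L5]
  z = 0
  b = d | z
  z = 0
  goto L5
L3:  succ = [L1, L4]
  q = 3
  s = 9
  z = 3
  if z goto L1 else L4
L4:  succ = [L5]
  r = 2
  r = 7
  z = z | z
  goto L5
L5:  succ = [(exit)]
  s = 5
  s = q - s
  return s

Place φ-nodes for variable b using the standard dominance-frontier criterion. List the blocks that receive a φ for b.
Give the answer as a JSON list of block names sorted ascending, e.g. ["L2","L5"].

Answer: ["L5"]

Analysis:
idom tree: L1←L0 L2←L0 L3←L1 L4←L3 L5←L0
Dom at joins:
  L1: preds {L0,L3}: {L0} ∩ {L0,L1,L3} = {L0}; idom=L0
  L5: preds {L2,L4}: {L0,L2} ∩ {L0,L1,L3,L4} = {L0}; idom=L0

DF walk-up:
  join L1 pred L0: · stop@L0
  join L1 pred L3: L3→L1 stop@L0
  join L5 pred L2: L2 stop@L0
  join L5 pred L4: L4→L3→L1 stop@L0
  L0 → ∅
  L1 → {L1,L5}
  L2 → {L5}
  L3 → {L1,L5}
  L4 → {L5}
  L5 → ∅

φ for b: defs {L2}
  DF⁺ = {L5}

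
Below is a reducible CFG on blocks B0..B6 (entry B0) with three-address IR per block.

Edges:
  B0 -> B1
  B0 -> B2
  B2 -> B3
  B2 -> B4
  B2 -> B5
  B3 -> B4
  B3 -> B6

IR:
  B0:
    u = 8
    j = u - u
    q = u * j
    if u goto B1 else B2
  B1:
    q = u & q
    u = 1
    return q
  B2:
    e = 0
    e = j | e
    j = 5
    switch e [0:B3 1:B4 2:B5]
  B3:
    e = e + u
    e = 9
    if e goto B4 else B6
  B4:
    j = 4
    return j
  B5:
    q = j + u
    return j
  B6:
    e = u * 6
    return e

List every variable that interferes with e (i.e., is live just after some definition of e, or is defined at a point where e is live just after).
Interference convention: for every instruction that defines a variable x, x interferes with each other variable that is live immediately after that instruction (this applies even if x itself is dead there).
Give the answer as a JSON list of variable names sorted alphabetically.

Answer: ["j", "u"]

Analysis:
Per-block:
  B0: {j,q,u} / ∅
  B1: {q,u} / {q,u}
  B2: {e,j} / {j}
  B3: {e} / {e,u}
  B4: {j} / ∅
  B5: {q} / {j,u}
  B6: {e} / {u}

Liveness:
  B0: in=∅ out={j,q,u}
  B1: in={q,u} out=∅
  B2: in={j,u} out={e,j,u}
  B3: in={e,u} out={u}
  B4: in=∅ out=∅
  B5: in={j,u} out=∅
  B6: in={u} out=∅

Interfere edges:
  e↔{j,u}
  j↔{e,q,u}
  q↔{j,u}
  u↔{e,j,q}

N(e) = ["j", "u"]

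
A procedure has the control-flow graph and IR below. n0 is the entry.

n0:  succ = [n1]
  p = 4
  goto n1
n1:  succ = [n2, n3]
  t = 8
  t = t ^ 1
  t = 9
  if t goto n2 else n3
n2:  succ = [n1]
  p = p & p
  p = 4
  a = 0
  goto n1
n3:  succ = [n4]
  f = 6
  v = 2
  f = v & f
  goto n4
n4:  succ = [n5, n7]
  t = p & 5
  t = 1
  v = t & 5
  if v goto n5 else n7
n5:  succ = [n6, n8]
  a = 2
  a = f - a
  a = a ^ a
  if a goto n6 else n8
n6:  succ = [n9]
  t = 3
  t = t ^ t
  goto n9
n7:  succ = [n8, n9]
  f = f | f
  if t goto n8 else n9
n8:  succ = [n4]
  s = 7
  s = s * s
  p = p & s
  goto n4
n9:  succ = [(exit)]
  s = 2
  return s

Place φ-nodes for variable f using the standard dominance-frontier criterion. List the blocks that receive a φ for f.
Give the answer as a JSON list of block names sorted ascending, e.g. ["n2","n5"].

Answer: ["n4", "n8", "n9"]

Analysis:
idom tree: n1←n0 n2←n1 n3←n1 n4←n3 n5←n4 n6←n5 n7←n4 n8←n4 n9←n4
Dom at joins:
  n1: preds {n0,n2}: {n0} ∩ {n0,n1,n2} = {n0}; idom=n0
  n4: preds {n3,n8}: {n0,n1,n3} ∩ {n0,n1,n3,n4,n8} = {n0,n1,n3}; idom=n3
  n8: preds {n5,n7}: {n0,n1,n3,n4,n5} ∩ {n0,n1,n3,n4,n7} = {n0,n1,n3,n4}; idom=n4
  n9: preds {n6,n7}: {n0,n1,n3,n4,n5,n6} ∩ {n0,n1,n3,n4,n7} = {n0,n1,n3,n4}; idom=n4

Frontier:
  n1←n0: walk · to n0
  n1←n2: walk n2→n1 to n0
  n4←n3: walk · to n3
  n4←n8: walk n8→n4 to n3
  n8←n5: walk n5 to n4
  n8←n7: walk n7 to n4
  n9←n6: walk n6→n5 to n4
  n9←n7: walk n7 to n4
  n0 → ∅
  n1 → {n1}
  n2 → {n1}
  n3 → ∅
  n4 → {n4}
  n5 → {n8,n9}
  n6 → {n9}
  n7 → {n8,n9}
  n8 → {n4}
  n9 → ∅

φ for f: defs {n3,n7}
  DF⁺ = {n4,n8,n9}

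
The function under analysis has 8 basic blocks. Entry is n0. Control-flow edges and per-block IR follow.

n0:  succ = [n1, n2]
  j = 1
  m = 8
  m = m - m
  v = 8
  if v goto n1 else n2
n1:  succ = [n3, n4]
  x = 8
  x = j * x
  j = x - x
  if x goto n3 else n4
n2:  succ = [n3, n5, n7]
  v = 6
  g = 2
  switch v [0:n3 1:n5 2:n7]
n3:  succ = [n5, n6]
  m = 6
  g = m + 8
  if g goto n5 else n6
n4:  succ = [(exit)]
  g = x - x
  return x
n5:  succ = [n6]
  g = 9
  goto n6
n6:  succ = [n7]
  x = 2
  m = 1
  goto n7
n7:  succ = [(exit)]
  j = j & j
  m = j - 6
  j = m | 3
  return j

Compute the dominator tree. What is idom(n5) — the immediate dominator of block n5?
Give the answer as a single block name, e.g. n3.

idom tree: n1←n0 n2←n0 n3←n0 n4←n1 n5←n0 n6←n0 n7←n0
Dom∩ at merges:
  n3: preds {n1,n2}: {n0,n1} ∩ {n0,n2} = {n0}; idom=n0
  n5: preds {n2,n3}: {n0,n2} ∩ {n0,n3} = {n0}; idom=n0
  n6: preds {n3,n5}: {n0,n3} ∩ {n0,n5} = {n0}; idom=n0
  n7: preds {n2,n6}: {n0,n2} ∩ {n0,n6} = {n0}; idom=n0

idom(n5) = n0

Answer: n0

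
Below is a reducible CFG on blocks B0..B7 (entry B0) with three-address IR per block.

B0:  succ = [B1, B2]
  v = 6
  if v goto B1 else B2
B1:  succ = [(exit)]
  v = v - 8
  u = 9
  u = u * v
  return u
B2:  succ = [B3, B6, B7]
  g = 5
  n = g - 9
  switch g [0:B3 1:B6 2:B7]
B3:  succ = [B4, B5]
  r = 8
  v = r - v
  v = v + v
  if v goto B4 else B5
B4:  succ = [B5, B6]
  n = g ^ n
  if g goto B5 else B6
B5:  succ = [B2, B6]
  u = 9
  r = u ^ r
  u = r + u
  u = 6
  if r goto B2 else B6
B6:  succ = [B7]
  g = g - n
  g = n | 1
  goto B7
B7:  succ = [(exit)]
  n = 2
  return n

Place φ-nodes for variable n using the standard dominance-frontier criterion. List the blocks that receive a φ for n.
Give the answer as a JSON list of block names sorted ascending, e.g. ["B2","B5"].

idom tree: B1←B0 B2←B0 B3←B2 B4←B3 B5←B3 B6←B2 B7←B2
Dom at joins:
  B2: preds {B0,B5}: {B0} ∩ {B0,B2,B3,B5} = {B0}; idom=B0
  B5: preds {B3,B4}: {B0,B2,B3} ∩ {B0,B2,B3,B4} = {B0,B2,B3}; idom=B3
  B6: preds {B2,B4,B5}: {B0,B2} ∩ {B0,B2,B3,B4} ∩ {B0,B2,B3,B5} = {B0,B2}; idom=B2
  B7: preds {B2,B6}: {B0,B2} ∩ {B0,B2,B6} = {B0,B2}; idom=B2

Frontier:
  B2←B0: walk · to B0
  B2←B5: walk B5→B3→B2 to B0
  B5←B3: walk · to B3
  B5←B4: walk B4 to B3
  B6←B2: walk · to B2
  B6←B4: walk B4→B3 to B2
  B6←B5: walk B5→B3 to B2
  B7←B2: walk · to B2
  B7←B6: walk B6 to B2
  B0 → ∅
  B1 → ∅
  B2 → {B2}
  B3 → {B2,B6}
  B4 → {B5,B6}
  B5 → {B2,B6}
  B6 → {B7}
  B7 → ∅

φ for n: defs {B2,B4,B7}
  DF⁺ = {B2,B5,B6,B7}

Answer: ["B2", "B5", "B6", "B7"]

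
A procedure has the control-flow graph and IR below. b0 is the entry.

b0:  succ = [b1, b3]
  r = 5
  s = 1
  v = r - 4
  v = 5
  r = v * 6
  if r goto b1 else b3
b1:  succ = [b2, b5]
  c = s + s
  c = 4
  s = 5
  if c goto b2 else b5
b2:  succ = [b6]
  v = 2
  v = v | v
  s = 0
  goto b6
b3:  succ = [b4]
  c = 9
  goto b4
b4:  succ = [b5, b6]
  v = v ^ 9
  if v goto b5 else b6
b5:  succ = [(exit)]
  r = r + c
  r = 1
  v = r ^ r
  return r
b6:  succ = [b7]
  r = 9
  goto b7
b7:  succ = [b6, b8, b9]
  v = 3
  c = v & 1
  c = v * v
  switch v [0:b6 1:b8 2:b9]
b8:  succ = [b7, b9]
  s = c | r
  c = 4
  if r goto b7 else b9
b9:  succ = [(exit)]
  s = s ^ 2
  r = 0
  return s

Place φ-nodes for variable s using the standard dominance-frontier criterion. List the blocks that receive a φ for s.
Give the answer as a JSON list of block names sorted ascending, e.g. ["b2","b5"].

Answer: ["b5", "b6", "b7", "b9"]

Derivation:
idom tree: b1←b0 b2←b1 b3←b0 b4←b3 b5←b0 b6←b0 b7←b6 b8←b7 b9←b7
Dom at joins:
  b5: preds {b1,b4}: {b0,b1} ∩ {b0,b3,b4} = {b0}; idom=b0
  b6: preds {b2,b4,b7}: {b0,b1,b2} ∩ {b0,b3,b4} ∩ {b0,b6,b7} = {b0}; idom=b0
  b7: preds {b6,b8}: {b0,b6} ∩ {b0,b6,b7,b8} = {b0,b6}; idom=b6
  b9: preds {b7,b8}: {b0,b6,b7} ∩ {b0,b6,b7,b8} = {b0,b6,b7}; idom=b7

Frontier:
  join b5 pred b1: b1 stop@b0
  join b5 pred b4: b4→b3 stop@b0
  join b6 pred b2: b2→b1 stop@b0
  join b6 pred b4: b4→b3 stop@b0
  join b6 pred b7: b7→b6 stop@b0
  join b7 pred b6: · stop@b6
  join b7 pred b8: b8→b7 stop@b6
  join b9 pred b7: · stop@b7
  join b9 pred b8: b8 stop@b7
  b0 → ∅
  b1 → {b5,b6}
  b2 → {b6}
  b3 → {b5,b6}
  b4 → {b5,b6}
  b5 → ∅
  b6 → {b6}
  b7 → {b6,b7}
  b8 → {b7,b9}
  b9 → ∅

φ for s: defs {b0,b1,b2,b8,b9}
  DF⁺ = {b5,b6,b7,b9}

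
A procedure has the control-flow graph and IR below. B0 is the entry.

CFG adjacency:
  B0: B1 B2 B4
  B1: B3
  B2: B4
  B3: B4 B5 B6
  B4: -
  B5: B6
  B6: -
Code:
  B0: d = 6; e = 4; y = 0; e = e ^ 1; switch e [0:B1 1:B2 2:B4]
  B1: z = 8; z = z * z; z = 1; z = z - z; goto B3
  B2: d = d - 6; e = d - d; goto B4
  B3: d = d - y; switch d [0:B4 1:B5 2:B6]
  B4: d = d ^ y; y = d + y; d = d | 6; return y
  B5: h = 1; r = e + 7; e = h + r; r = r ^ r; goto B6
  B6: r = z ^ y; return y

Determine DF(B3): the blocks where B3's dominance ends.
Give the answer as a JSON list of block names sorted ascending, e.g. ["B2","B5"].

idom tree: B1←B0 B2←B0 B3←B1 B4←B0 B5←B3 B6←B3
Dom∩ at merges:
  B4: preds {B0,B2,B3}: {B0} ∩ {B0,B2} ∩ {B0,B1,B3} = {B0}; idom=B0
  B6: preds {B3,B5}: {B0,B1,B3} ∩ {B0,B1,B3,B5} = {B0,B1,B3}; idom=B3

DF derivation:
  join B4 pred B0: · stop@B0
  join B4 pred B2: B2 stop@B0
  join B4 pred B3: B3→B1 stop@B0
  join B6 pred B3: · stop@B3
  join B6 pred B5: B5 stop@B3
  B0 → ∅
  B1 → {B4}
  B2 → {B4}
  B3 → {B4}
  B4 → ∅
  B5 → {B6}
  B6 → ∅

DF(B3) = ["B4"]

Answer: ["B4"]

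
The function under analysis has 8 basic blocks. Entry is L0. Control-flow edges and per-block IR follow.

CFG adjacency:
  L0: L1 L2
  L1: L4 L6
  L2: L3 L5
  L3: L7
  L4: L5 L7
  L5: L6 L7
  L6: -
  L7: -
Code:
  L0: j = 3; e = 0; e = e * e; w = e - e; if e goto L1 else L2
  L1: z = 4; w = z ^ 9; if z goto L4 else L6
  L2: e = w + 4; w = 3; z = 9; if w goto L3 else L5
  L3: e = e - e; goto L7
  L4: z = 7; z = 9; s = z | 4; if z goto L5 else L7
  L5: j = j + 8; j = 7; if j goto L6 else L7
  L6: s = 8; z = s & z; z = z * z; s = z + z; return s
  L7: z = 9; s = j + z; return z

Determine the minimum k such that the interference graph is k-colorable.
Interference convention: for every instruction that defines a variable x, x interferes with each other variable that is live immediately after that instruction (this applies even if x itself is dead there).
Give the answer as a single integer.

Block summaries:
  L0 def {e,j,w} use ∅
  L1 def {w,z} use ∅
  L2 def {e,w,z} use {w}
  L3 def {e} use {e}
  L4 def {s,z} use ∅
  L5 def {j} use {j}
  L6 def {s,z} use {z}
  L7 def {s,z} use {j}

Live sets:
  L0 li=∅ lo={j,w}
  L1 li={j} lo={j,z}
  L2 li={j,w} lo={e,j,z}
  L3 li={e,j} lo={j}
  L4 li={j} lo={j,z}
  L5 li={j,z} lo={j,z}
  L6 li={z} lo=∅
  L7 li={j} lo=∅

Interfere edges:
  e — {j,w,z}
  j — {e,s,w,z}
  s — {j,z}
  w — {e,j,z}
  z — {e,j,s,w}

Registers:
  {e,j,w,z} pairwise interfere (4-clique) ⇒ χ ≥ 4
  4-colouring: r0={j}  r1={z}  r2={e,s}  r3={w}
  χ = 4

Answer: 4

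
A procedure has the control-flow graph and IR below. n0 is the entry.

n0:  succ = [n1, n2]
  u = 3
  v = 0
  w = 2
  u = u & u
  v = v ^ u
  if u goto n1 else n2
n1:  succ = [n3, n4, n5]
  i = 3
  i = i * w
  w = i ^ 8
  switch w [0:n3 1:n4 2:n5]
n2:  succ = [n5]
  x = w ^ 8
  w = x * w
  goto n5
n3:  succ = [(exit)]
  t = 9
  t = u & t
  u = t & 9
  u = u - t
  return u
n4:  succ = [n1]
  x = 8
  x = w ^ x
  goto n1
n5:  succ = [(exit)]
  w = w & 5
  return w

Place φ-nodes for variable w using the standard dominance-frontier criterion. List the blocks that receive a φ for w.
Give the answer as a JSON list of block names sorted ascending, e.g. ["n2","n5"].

Answer: ["n1", "n5"]

Working:
idom tree: n1←n0 n2←n0 n3←n1 n4←n1 n5←n0
Join-block Dom:
  n1: preds {n0,n4}: {n0} ∩ {n0,n1,n4} = {n0}; idom=n0
  n5: preds {n1,n2}: {n0,n1} ∩ {n0,n2} = {n0}; idom=n0

DF walk-up:
  join n1 pred n0: · stop@n0
  join n1 pred n4: n4→n1 stop@n0
  join n5 pred n1: n1 stop@n0
  join n5 pred n2: n2 stop@n0
  n0 → ∅
  n1 → {n1,n5}
  n2 → {n5}
  n3 → ∅
  n4 → {n1}
  n5 → ∅

φ for w: defs {n0,n1,n2,n5}
  DF⁺ = {n1,n5}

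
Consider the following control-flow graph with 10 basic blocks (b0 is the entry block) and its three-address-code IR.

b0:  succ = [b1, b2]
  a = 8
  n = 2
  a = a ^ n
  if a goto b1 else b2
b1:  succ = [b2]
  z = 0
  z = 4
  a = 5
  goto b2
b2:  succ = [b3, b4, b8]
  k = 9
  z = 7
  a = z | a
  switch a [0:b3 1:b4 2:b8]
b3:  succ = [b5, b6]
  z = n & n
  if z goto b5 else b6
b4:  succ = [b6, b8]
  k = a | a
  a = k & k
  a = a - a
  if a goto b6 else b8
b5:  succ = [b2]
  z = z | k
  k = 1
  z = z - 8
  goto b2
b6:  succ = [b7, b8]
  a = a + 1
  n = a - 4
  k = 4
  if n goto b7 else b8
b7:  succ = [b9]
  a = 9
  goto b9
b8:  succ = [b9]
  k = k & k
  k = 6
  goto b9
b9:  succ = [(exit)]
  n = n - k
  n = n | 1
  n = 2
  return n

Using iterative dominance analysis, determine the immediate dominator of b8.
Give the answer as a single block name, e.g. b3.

idom tree: b1←b0 b2←b0 b3←b2 b4←b2 b5←b3 b6←b2 b7←b6 b8←b2 b9←b2
Dom at joins:
  b2: preds {b0,b1,b5}: {b0} ∩ {b0,b1} ∩ {b0,b2,b3,b5} = {b0}; idom=b0
  b6: preds {b3,b4}: {b0,b2,b3} ∩ {b0,b2,b4} = {b0,b2}; idom=b2
  b8: preds {b2,b4,b6}: {b0,b2} ∩ {b0,b2,b4} ∩ {b0,b2,b6} = {b0,b2}; idom=b2
  b9: preds {b7,b8}: {b0,b2,b6,b7} ∩ {b0,b2,b8} = {b0,b2}; idom=b2

idom(b8) = b2

Answer: b2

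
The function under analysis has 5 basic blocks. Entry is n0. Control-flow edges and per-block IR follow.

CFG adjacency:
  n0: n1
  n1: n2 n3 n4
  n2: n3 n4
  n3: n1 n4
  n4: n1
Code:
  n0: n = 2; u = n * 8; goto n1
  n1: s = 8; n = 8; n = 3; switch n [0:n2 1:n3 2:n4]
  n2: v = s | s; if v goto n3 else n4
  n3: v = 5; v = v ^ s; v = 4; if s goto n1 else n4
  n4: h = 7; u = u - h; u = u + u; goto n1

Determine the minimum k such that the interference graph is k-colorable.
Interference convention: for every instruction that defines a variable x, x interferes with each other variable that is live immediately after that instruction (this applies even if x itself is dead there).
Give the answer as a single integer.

Answer: 3

Analysis:
Block summaries:
  n0: {n,u} / ∅
  n1: {n,s} / ∅
  n2: {v} / {s}
  n3: {v} / {s}
  n4: {h,u} / {u}

Backward fixpoint:
  live n0: ∅→{u}
  live n1: {u}→{s,u}
  live n2: {s,u}→{s,u}
  live n3: {s,u}→{u}
  live n4: {u}→{u}

Conflict graph:
  h↔{u}
  n↔{s,u}
  s↔{n,u,v}
  u↔{h,n,s,v}
  v↔{s,u}

Colouring:
  lower bound: {n,s,u} mutually conflict ⇒ χ ≥ 3
  assign h→c1 n→c2 s→c1 u→c0 v→c2 — no edge inside a register ⇒ χ ≤ 3
  χ = 3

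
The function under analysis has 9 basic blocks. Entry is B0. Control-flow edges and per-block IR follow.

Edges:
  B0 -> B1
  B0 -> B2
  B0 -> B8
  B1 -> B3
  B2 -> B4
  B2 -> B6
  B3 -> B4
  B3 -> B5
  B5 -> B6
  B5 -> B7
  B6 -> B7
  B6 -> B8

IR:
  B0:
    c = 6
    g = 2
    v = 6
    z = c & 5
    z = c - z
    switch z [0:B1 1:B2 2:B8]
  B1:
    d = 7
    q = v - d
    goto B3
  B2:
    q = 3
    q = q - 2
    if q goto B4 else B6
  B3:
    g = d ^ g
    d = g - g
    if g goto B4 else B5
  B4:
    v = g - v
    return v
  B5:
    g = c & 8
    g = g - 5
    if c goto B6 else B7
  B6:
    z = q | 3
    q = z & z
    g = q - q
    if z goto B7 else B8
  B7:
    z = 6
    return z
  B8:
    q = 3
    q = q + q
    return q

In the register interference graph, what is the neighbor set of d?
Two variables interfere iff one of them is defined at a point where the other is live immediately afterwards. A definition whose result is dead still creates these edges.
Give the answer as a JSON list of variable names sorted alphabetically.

Answer: ["c", "g", "q", "v"]

Derivation:
Block summaries:
  B0 def {c,g,v,z} use ∅
  B1 def {d,q} use {v}
  B2 def {q} use ∅
  B3 def {d,g} use {d,g}
  B4 def {v} use {g,v}
  B5 def {g} use {c}
  B6 def {g,q,z} use {q}
  B7 def {z} use ∅
  B8 def {q} use ∅

Backward fixpoint:
  B0: in=∅ out={c,g,v}
  B1: in={c,g,v} out={c,d,g,q,v}
  B2: in={g,v} out={g,q,v}
  B3: in={c,d,g,q,v} out={c,g,q,v}
  B4: in={g,v} out=∅
  B5: in={c,q} out={q}
  B6: in={q} out=∅
  B7: in=∅ out=∅
  B8: in=∅ out=∅

Conflict graph:
  c — {d,g,q,v,z}
  d — {c,g,q,v}
  g — {c,d,q,v,z}
  q — {c,d,g,v,z}
  v — {c,d,g,q,z}
  z — {c,g,q,v}

N(d) = ["c", "g", "q", "v"]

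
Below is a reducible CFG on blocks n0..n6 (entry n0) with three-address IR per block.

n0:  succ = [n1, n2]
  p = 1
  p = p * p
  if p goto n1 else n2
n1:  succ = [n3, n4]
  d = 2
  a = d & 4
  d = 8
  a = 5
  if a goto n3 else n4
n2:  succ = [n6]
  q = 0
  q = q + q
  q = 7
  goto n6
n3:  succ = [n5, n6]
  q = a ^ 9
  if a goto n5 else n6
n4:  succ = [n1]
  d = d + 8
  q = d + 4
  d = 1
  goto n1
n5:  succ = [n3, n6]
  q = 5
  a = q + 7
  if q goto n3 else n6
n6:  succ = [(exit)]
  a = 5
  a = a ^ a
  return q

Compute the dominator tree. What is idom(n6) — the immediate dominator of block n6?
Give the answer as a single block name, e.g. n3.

idom tree: n1←n0 n2←n0 n3←n1 n4←n1 n5←n3 n6←n0
Dom∩ at merges:
  n1: preds {n0,n4}: {n0} ∩ {n0,n1,n4} = {n0}; idom=n0
  n3: preds {n1,n5}: {n0,n1} ∩ {n0,n1,n3,n5} = {n0,n1}; idom=n1
  n6: preds {n2,n3,n5}: {n0,n2} ∩ {n0,n1,n3} ∩ {n0,n1,n3,n5} = {n0}; idom=n0

idom(n6) = n0

Answer: n0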